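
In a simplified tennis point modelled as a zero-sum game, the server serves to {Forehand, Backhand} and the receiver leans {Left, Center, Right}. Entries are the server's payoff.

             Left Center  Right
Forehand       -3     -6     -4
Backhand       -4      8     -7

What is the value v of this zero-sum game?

-74/17

Row minima: Forehand → -6, Backhand → -7; maximin = -6.
Column maxima: Left → -3, Center → 8, Right → -4; minimax = -4.
-6 ≠ -4, so there is no saddle point; optimal play is mixed.
Left is strictly dominated by Right (it gives the server strictly more in every row), so the receiver never plays it.
On the remaining 2×2 (Forehand, Backhand vs Center, Right):
Let the server play Forehand with probability p. Expected payoff against Center: (-6)p + 8(1−p) = −14p + 8; against Right: (-4)p + (-7)(1−p) = 3p − 7.
Setting these equal: −14p + 8 = 3p − 7 ⇒ −17p = -15 ⇒ p = 15/17, and the value is (-14)·(15/17) + 8 = -74/17.
For the receiver: with q = P(Center), equating Forehand's and Backhand's payoffs gives −2q − 4 = 15q − 7 ⇒ q = 3/17.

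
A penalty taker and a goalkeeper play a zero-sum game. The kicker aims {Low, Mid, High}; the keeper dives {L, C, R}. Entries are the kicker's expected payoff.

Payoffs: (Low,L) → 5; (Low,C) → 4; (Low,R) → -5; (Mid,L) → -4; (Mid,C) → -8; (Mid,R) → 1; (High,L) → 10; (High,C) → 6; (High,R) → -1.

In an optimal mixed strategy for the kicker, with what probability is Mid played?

7/16

Row minima: Low → -5, Mid → -8, High → -1; maximin = -1.
Column maxima: L → 10, C → 6, R → 1; minimax = 1.
-1 ≠ 1, so there is no saddle point; optimal play is mixed.
Low is strictly dominated by High, so the kicker never plays it.
L is strictly dominated by C (it gives the kicker strictly more in every row), so the keeper never plays it.
On the remaining 2×2 (Mid, High vs C, R):
Let the kicker play Mid with probability p. Expected payoff against C: (-8)p + 6(1−p) = −14p + 6; against R: 1p + (-1)(1−p) = 2p − 1.
Setting these equal: −14p + 6 = 2p − 1 ⇒ −16p = -7 ⇒ p = 7/16, and the value is (-14)·(7/16) + 6 = -1/8.
For the keeper: with q = P(C), equating Mid's and High's payoffs gives −9q + 1 = 7q − 1 ⇒ q = 1/8.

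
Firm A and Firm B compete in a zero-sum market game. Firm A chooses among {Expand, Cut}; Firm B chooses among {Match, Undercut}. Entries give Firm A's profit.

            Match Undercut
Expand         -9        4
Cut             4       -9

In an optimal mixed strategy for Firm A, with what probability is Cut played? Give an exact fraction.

Row minima: Expand → -9, Cut → -9; maximin = -9.
Column maxima: Match → 4, Undercut → 4; minimax = 4.
-9 ≠ 4, so there is no saddle point; optimal play is mixed.
Let Firm A play Expand with probability p. Expected payoff against Match: (-9)p + 4(1−p) = −13p + 4; against Undercut: 4p + (-9)(1−p) = 13p − 9.
Setting these equal: −13p + 4 = 13p − 9 ⇒ −26p = -13 ⇒ p = 1/2, and the value is (-13)·(1/2) + 4 = -5/2.
For Firm B: with q = P(Match), equating Expand's and Cut's payoffs gives −13q + 4 = 13q − 9 ⇒ q = 1/2.

1/2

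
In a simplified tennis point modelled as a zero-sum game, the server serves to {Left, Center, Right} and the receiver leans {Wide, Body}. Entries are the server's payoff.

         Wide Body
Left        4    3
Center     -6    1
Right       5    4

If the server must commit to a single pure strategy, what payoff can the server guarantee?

4

Row minima: Left → 3, Center → -6, Right → 4.
The best of these is 4.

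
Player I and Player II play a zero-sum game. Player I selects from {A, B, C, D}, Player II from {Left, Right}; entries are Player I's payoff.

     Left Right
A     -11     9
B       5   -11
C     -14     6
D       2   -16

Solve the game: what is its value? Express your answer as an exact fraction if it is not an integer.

Row minima: A → -11, B → -11, C → -14, D → -16; maximin = -11.
Column maxima: Left → 5, Right → 9; minimax = 5.
-11 ≠ 5, so there is no saddle point; optimal play is mixed.
C is strictly dominated by A, so Player I never plays it.
D is strictly dominated by B, so Player I never plays it.
On the remaining 2×2 (A, B vs Left, Right):
Let Player I play A with probability p. Expected payoff against Left: (-11)p + 5(1−p) = −16p + 5; against Right: 9p + (-11)(1−p) = 20p − 11.
Setting these equal: −16p + 5 = 20p − 11 ⇒ −36p = -16 ⇒ p = 4/9, and the value is (-16)·(4/9) + 5 = -19/9.
For Player II: with q = P(Left), equating A's and B's payoffs gives −20q + 9 = 16q − 11 ⇒ q = 5/9.

-19/9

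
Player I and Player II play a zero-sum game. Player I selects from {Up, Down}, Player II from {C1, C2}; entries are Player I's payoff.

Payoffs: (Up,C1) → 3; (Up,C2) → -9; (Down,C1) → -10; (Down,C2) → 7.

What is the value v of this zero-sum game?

-69/29

Row minima: Up → -9, Down → -10; maximin = -9.
Column maxima: C1 → 3, C2 → 7; minimax = 3.
-9 ≠ 3, so there is no saddle point; optimal play is mixed.
Let Player I play Up with probability p. Expected payoff against C1: 3p + (-10)(1−p) = 13p − 10; against C2: (-9)p + 7(1−p) = −16p + 7.
Setting these equal: 13p − 10 = −16p + 7 ⇒ 29p = 17 ⇒ p = 17/29, and the value is (13)·(17/29) − 10 = -69/29.
For Player II: with q = P(C1), equating Up's and Down's payoffs gives 12q − 9 = −17q + 7 ⇒ q = 16/29.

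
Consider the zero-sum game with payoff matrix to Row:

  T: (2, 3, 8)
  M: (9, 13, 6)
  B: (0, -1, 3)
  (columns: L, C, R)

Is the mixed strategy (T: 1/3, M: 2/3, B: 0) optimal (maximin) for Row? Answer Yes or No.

Against L this mix gives (1/3)·2 + (2/3)·9 = 20/3.
Against C this mix gives (1/3)·3 + (2/3)·13 = 29/3.
Against R this mix gives (1/3)·8 + (2/3)·6 = 20/3.
All of Column's active replies (L, R) yield 20/3, and no column does worse for Row. The mix makes Column indifferent and guarantees 20/3, so it is optimal.

Yes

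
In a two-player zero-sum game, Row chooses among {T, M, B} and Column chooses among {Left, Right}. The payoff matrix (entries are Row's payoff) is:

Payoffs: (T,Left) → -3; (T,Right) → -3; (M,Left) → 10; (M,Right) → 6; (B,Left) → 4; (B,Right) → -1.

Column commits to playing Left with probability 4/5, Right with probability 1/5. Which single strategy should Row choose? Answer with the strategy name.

M

Expected payoff of T: (4/5)·(-3) + (1/5)·(-3) = -3.
Expected payoff of M: (4/5)·10 + (1/5)·6 = 46/5.
Expected payoff of B: (4/5)·4 + (1/5)·(-1) = 3.
The largest is 46/5, so Row's best response is M.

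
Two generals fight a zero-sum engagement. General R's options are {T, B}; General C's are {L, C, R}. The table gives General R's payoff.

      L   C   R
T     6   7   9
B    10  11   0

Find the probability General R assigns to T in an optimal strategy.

Row minima: T → 6, B → 0; maximin = 6.
Column maxima: L → 10, C → 11, R → 9; minimax = 9.
6 ≠ 9, so there is no saddle point; optimal play is mixed.
C is strictly dominated by L (it gives General R strictly more in every row), so General C never plays it.
On the remaining 2×2 (T, B vs L, R):
Let General R play T with probability p. Expected payoff against L: 6p + 10(1−p) = −4p + 10; against R: 9p + 0(1−p) = 9p.
Setting these equal: −4p + 10 = 9p ⇒ −13p = -10 ⇒ p = 10/13, and the value is (-4)·(10/13) + 10 = 90/13.
For General C: with q = P(L), equating T's and B's payoffs gives −3q + 9 = 10q ⇒ q = 9/13.

10/13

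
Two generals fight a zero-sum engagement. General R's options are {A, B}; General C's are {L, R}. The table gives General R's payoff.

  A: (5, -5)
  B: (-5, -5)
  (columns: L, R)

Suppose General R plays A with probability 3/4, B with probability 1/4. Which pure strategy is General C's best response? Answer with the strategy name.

If General C plays L, General R's expected payoff is (3/4)·5 + (1/4)·(-5) = 5/2.
If General C plays R, General R's expected payoff is (3/4)·(-5) + (1/4)·(-5) = -5.
General C minimizes General R's payoff; the smallest is -5, so the best response is R.

R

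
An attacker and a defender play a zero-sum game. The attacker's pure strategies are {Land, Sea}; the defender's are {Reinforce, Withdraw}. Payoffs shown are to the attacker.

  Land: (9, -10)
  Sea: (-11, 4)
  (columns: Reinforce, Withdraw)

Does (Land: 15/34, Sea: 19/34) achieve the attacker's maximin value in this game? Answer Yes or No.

Against Reinforce this mix gives (15/34)·9 + (19/34)·(-11) = -37/17.
Against Withdraw this mix gives (15/34)·(-10) + (19/34)·4 = -37/17.
All of the defender's active replies (Reinforce, Withdraw) yield -37/17, and no column does worse for the attacker. The mix makes the defender indifferent and guarantees -37/17, so it is optimal.

Yes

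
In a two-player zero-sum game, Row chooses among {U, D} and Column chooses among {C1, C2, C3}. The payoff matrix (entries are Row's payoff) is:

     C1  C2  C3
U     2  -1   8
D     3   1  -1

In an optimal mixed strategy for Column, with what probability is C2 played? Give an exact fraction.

9/11

Row minima: U → -1, D → -1; maximin = -1.
Column maxima: C1 → 3, C2 → 1, C3 → 8; minimax = 1.
-1 ≠ 1, so there is no saddle point; optimal play is mixed.
C1 is strictly dominated by C2 (it gives Row strictly more in every row), so Column never plays it.
On the remaining 2×2 (U, D vs C2, C3):
Let Row play U with probability p. Expected payoff against C2: (-1)p + 1(1−p) = −2p + 1; against C3: 8p + (-1)(1−p) = 9p − 1.
Setting these equal: −2p + 1 = 9p − 1 ⇒ −11p = -2 ⇒ p = 2/11, and the value is (-2)·(2/11) + 1 = 7/11.
For Column: with q = P(C2), equating U's and D's payoffs gives −9q + 8 = 2q − 1 ⇒ q = 9/11.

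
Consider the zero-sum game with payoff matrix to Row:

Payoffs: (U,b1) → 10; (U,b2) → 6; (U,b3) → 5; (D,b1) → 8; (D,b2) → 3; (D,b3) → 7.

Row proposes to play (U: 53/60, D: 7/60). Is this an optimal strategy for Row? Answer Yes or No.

No

Against b1 this mix gives (53/60)·10 + (7/60)·8 = 293/30.
Against b2 this mix gives (53/60)·6 + (7/60)·3 = 113/20.
Against b3 this mix gives (53/60)·5 + (7/60)·7 = 157/30.
Column will play b3, holding Row to 157/30. Shifting weight toward the row that does better against b3 would raise this floor (the equalizing mix achieves 27/5 against both b3 and b2), so the proposed strategy is not optimal.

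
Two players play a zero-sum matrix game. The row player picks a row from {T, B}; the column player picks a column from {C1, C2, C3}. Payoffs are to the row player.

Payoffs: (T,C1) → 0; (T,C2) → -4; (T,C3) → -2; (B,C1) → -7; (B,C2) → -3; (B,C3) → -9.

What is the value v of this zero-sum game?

-15/4

Row minima: T → -4, B → -9; maximin = -4.
Column maxima: C1 → 0, C2 → -3, C3 → -2; minimax = -3.
-4 ≠ -3, so there is no saddle point; optimal play is mixed.
C1 is strictly dominated by C3 (it gives the row player strictly more in every row), so the column player never plays it.
On the remaining 2×2 (T, B vs C2, C3):
Let the row player play T with probability p. Expected payoff against C2: (-4)p + (-3)(1−p) = −p − 3; against C3: (-2)p + (-9)(1−p) = 7p − 9.
Setting these equal: −p − 3 = 7p − 9 ⇒ −8p = -6 ⇒ p = 3/4, and the value is (-1)·(3/4) − 3 = -15/4.
For the column player: with q = P(C2), equating T's and B's payoffs gives −2q − 2 = 6q − 9 ⇒ q = 7/8.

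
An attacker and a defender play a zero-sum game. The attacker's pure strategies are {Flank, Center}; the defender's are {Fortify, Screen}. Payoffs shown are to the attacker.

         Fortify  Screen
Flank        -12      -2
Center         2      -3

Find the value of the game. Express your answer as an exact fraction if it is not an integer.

Row minima: Flank → -12, Center → -3; maximin = -3.
Column maxima: Fortify → 2, Screen → -2; minimax = -2.
-3 ≠ -2, so there is no saddle point; optimal play is mixed.
Let the attacker play Flank with probability p. Expected payoff against Fortify: (-12)p + 2(1−p) = −14p + 2; against Screen: (-2)p + (-3)(1−p) = p − 3.
Setting these equal: −14p + 2 = p − 3 ⇒ −15p = -5 ⇒ p = 1/3, and the value is (-14)·(1/3) + 2 = -8/3.
For the defender: with q = P(Fortify), equating Flank's and Center's payoffs gives −10q − 2 = 5q − 3 ⇒ q = 1/15.

-8/3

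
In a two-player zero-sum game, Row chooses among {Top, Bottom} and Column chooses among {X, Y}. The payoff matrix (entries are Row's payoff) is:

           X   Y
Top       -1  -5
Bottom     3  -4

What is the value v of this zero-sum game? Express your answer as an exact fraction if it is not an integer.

-4

Row minima: Top → -5, Bottom → -4; maximin = -4.
Column maxima: X → 3, Y → -4; minimax = -4.
Since maximin = minimax = -4, there is a saddle point and the value is -4.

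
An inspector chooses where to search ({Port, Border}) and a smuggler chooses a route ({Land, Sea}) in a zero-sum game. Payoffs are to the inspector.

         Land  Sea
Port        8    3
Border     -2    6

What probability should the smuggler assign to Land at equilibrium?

3/13

Row minima: Port → 3, Border → -2; maximin = 3.
Column maxima: Land → 8, Sea → 6; minimax = 6.
3 ≠ 6, so there is no saddle point; optimal play is mixed.
Let the inspector play Port with probability p. Expected payoff against Land: 8p + (-2)(1−p) = 10p − 2; against Sea: 3p + 6(1−p) = −3p + 6.
Setting these equal: 10p − 2 = −3p + 6 ⇒ 13p = 8 ⇒ p = 8/13, and the value is (10)·(8/13) − 2 = 54/13.
For the smuggler: with q = P(Land), equating Port's and Border's payoffs gives 5q + 3 = −8q + 6 ⇒ q = 3/13.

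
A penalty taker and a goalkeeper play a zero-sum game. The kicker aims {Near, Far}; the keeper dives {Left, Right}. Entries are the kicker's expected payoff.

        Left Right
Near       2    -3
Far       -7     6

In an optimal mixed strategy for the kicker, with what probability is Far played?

Row minima: Near → -3, Far → -7; maximin = -3.
Column maxima: Left → 2, Right → 6; minimax = 2.
-3 ≠ 2, so there is no saddle point; optimal play is mixed.
Let the kicker play Near with probability p. Expected payoff against Left: 2p + (-7)(1−p) = 9p − 7; against Right: (-3)p + 6(1−p) = −9p + 6.
Setting these equal: 9p − 7 = −9p + 6 ⇒ 18p = 13 ⇒ p = 13/18, and the value is (9)·(13/18) − 7 = -1/2.
For the keeper: with q = P(Left), equating Near's and Far's payoffs gives 5q − 3 = −13q + 6 ⇒ q = 1/2.

5/18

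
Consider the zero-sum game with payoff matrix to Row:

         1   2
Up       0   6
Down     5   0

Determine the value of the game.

Row minima: Up → 0, Down → 0; maximin = 0.
Column maxima: 1 → 5, 2 → 6; minimax = 5.
0 ≠ 5, so there is no saddle point; optimal play is mixed.
Let Row play Up with probability p. Expected payoff against 1: 0p + 5(1−p) = −5p + 5; against 2: 6p + 0(1−p) = 6p.
Setting these equal: −5p + 5 = 6p ⇒ −11p = -5 ⇒ p = 5/11, and the value is (-5)·(5/11) + 5 = 30/11.
For Column: with q = P(1), equating Up's and Down's payoffs gives −6q + 6 = 5q ⇒ q = 6/11.

30/11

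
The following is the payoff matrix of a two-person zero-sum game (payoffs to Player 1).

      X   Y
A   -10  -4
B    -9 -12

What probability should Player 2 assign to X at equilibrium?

8/9

Row minima: A → -10, B → -12; maximin = -10.
Column maxima: X → -9, Y → -4; minimax = -9.
-10 ≠ -9, so there is no saddle point; optimal play is mixed.
Let Player 1 play A with probability p. Expected payoff against X: (-10)p + (-9)(1−p) = −p − 9; against Y: (-4)p + (-12)(1−p) = 8p − 12.
Setting these equal: −p − 9 = 8p − 12 ⇒ −9p = -3 ⇒ p = 1/3, and the value is (-1)·(1/3) − 9 = -28/3.
For Player 2: with q = P(X), equating A's and B's payoffs gives −6q − 4 = 3q − 12 ⇒ q = 8/9.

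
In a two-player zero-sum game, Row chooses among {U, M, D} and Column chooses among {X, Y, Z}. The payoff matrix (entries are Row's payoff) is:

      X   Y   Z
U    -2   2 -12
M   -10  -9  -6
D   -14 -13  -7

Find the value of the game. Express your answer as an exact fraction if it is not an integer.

-54/7

Row minima: U → -12, M → -10, D → -14; maximin = -10.
Column maxima: X → -2, Y → 2, Z → -6; minimax = -6.
-10 ≠ -6, so there is no saddle point; optimal play is mixed.
D is strictly dominated by M, so Row never plays it.
Y is strictly dominated by X (it gives Row strictly more in every row), so Column never plays it.
On the remaining 2×2 (U, M vs X, Z):
Let Row play U with probability p. Expected payoff against X: (-2)p + (-10)(1−p) = 8p − 10; against Z: (-12)p + (-6)(1−p) = −6p − 6.
Setting these equal: 8p − 10 = −6p − 6 ⇒ 14p = 4 ⇒ p = 2/7, and the value is (8)·(2/7) − 10 = -54/7.
For Column: with q = P(X), equating U's and M's payoffs gives 10q − 12 = −4q − 6 ⇒ q = 3/7.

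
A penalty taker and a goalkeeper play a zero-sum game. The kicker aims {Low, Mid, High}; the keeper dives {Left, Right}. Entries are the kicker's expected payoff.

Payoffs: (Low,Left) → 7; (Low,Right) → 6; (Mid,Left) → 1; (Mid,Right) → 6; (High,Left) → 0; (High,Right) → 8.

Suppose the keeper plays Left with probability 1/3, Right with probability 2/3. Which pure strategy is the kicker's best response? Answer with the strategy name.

Expected payoff of Low: (1/3)·7 + (2/3)·6 = 19/3.
Expected payoff of Mid: (1/3)·1 + (2/3)·6 = 13/3.
Expected payoff of High: (1/3)·0 + (2/3)·8 = 16/3.
The largest is 19/3, so the kicker's best response is Low.

Low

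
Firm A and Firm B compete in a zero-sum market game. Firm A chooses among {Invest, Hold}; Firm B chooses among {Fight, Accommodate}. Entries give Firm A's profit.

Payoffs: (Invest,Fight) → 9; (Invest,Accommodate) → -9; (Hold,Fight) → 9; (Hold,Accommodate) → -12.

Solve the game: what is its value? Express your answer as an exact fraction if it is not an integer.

Row minima: Invest → -9, Hold → -12; maximin = -9.
Column maxima: Fight → 9, Accommodate → -9; minimax = -9.
Since maximin = minimax = -9, there is a saddle point and the value is -9.

-9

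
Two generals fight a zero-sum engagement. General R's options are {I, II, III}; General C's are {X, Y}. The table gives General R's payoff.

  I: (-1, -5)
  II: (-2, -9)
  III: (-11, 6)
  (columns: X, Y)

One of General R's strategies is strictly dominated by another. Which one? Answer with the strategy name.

II

I gives a strictly higher payoff than II against every column: -1 > -2, -5 > -9.
So II is strictly dominated and General R never plays it.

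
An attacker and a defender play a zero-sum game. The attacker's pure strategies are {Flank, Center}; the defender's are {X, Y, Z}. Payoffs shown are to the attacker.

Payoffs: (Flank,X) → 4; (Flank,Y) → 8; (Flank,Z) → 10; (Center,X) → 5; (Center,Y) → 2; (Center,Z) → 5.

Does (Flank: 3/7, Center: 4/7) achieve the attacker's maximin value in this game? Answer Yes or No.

Against X this mix gives (3/7)·4 + (4/7)·5 = 32/7.
Against Y this mix gives (3/7)·8 + (4/7)·2 = 32/7.
Against Z this mix gives (3/7)·10 + (4/7)·5 = 50/7.
All of the defender's active replies (X, Y) yield 32/7, and no column does worse for the attacker. The mix makes the defender indifferent and guarantees 32/7, so it is optimal.

Yes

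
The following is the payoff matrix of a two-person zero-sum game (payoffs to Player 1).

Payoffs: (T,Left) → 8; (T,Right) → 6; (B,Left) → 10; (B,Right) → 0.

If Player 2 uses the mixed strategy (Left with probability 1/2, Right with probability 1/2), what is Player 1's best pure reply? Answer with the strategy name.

T

Expected payoff of T: (1/2)·8 + (1/2)·6 = 7.
Expected payoff of B: (1/2)·10 + (1/2)·0 = 5.
The largest is 7, so Player 1's best response is T.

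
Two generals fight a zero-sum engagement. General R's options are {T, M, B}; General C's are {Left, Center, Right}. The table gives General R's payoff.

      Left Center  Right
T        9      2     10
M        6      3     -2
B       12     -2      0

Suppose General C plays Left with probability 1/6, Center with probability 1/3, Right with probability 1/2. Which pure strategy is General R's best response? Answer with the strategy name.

T

Expected payoff of T: (1/6)·9 + (1/3)·2 + (1/2)·10 = 43/6.
Expected payoff of M: (1/6)·6 + (1/3)·3 + (1/2)·(-2) = 1.
Expected payoff of B: (1/6)·12 + (1/3)·(-2) + (1/2)·0 = 4/3.
The largest is 43/6, so General R's best response is T.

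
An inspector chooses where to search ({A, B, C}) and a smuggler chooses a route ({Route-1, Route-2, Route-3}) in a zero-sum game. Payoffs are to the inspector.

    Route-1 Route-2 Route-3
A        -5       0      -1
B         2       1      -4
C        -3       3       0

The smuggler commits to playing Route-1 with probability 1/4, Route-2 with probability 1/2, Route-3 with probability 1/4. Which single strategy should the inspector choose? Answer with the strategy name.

Expected payoff of A: (1/4)·(-5) + (1/2)·0 + (1/4)·(-1) = -3/2.
Expected payoff of B: (1/4)·2 + (1/2)·1 + (1/4)·(-4) = 0.
Expected payoff of C: (1/4)·(-3) + (1/2)·3 + (1/4)·0 = 3/4.
The largest is 3/4, so the inspector's best response is C.

C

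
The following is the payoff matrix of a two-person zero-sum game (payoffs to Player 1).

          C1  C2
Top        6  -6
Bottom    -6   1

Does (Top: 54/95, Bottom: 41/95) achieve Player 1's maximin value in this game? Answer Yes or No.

No

Against C1 this mix gives (54/95)·6 + (41/95)·(-6) = 78/95.
Against C2 this mix gives (54/95)·(-6) + (41/95)·1 = -283/95.
Player 2 will play C2, holding Player 1 to -283/95. Shifting weight toward the row that does better against C2 would raise this floor (the equalizing mix achieves -30/19 against both C2 and C1), so the proposed strategy is not optimal.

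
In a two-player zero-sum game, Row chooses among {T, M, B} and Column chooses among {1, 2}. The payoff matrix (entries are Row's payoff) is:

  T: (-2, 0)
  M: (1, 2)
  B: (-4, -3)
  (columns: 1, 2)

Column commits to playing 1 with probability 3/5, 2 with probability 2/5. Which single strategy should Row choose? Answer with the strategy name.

Expected payoff of T: (3/5)·(-2) + (2/5)·0 = -6/5.
Expected payoff of M: (3/5)·1 + (2/5)·2 = 7/5.
Expected payoff of B: (3/5)·(-4) + (2/5)·(-3) = -18/5.
The largest is 7/5, so Row's best response is M.

M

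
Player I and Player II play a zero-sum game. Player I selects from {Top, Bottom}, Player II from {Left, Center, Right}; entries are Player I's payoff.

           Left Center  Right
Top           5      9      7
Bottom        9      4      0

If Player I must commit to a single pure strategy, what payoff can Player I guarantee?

5

Row minima: Top → 5, Bottom → 0.
The best of these is 5.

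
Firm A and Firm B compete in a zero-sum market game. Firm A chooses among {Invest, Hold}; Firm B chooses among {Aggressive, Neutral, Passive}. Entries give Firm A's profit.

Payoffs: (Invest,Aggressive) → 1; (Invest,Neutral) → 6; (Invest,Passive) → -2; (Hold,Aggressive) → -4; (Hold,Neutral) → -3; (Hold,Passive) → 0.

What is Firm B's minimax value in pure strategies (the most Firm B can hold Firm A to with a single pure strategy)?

0

Column maxima: Aggressive → 1, Neutral → 6, Passive → 0.
The smallest of these is 0.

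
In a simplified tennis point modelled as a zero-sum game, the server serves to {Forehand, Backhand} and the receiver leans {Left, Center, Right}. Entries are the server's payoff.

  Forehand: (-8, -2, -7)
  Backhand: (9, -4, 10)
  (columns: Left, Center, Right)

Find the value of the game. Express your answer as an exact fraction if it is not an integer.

-50/19

Row minima: Forehand → -8, Backhand → -4; maximin = -4.
Column maxima: Left → 9, Center → -2, Right → 10; minimax = -2.
-4 ≠ -2, so there is no saddle point; optimal play is mixed.
Right is strictly dominated by Left (it gives the server strictly more in every row), so the receiver never plays it.
On the remaining 2×2 (Forehand, Backhand vs Left, Center):
Let the server play Forehand with probability p. Expected payoff against Left: (-8)p + 9(1−p) = −17p + 9; against Center: (-2)p + (-4)(1−p) = 2p − 4.
Setting these equal: −17p + 9 = 2p − 4 ⇒ −19p = -13 ⇒ p = 13/19, and the value is (-17)·(13/19) + 9 = -50/19.
For the receiver: with q = P(Left), equating Forehand's and Backhand's payoffs gives −6q − 2 = 13q − 4 ⇒ q = 2/19.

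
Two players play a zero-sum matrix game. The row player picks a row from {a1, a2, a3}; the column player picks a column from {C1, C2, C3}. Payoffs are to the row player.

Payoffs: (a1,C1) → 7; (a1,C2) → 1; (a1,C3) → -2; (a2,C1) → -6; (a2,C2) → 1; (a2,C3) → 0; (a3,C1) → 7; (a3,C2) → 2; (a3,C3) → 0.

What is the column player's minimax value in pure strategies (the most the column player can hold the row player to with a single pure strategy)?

0

Column maxima: C1 → 7, C2 → 2, C3 → 0.
The smallest of these is 0.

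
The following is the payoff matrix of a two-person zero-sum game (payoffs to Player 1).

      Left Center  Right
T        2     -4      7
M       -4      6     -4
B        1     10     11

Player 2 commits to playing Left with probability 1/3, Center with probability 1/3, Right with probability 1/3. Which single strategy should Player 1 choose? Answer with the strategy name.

Expected payoff of T: (1/3)·2 + (1/3)·(-4) + (1/3)·7 = 5/3.
Expected payoff of M: (1/3)·(-4) + (1/3)·6 + (1/3)·(-4) = -2/3.
Expected payoff of B: (1/3)·1 + (1/3)·10 + (1/3)·11 = 22/3.
The largest is 22/3, so Player 1's best response is B.

B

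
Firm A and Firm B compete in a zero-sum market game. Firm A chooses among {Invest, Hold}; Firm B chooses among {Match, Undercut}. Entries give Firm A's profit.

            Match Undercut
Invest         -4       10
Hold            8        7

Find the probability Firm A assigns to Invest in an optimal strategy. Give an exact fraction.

Row minima: Invest → -4, Hold → 7; maximin = 7.
Column maxima: Match → 8, Undercut → 10; minimax = 8.
7 ≠ 8, so there is no saddle point; optimal play is mixed.
Let Firm A play Invest with probability p. Expected payoff against Match: (-4)p + 8(1−p) = −12p + 8; against Undercut: 10p + 7(1−p) = 3p + 7.
Setting these equal: −12p + 8 = 3p + 7 ⇒ −15p = -1 ⇒ p = 1/15, and the value is (-12)·(1/15) + 8 = 36/5.
For Firm B: with q = P(Match), equating Invest's and Hold's payoffs gives −14q + 10 = q + 7 ⇒ q = 1/5.

1/15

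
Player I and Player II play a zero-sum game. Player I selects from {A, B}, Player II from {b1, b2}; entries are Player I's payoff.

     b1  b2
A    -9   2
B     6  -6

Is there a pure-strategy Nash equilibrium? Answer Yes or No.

Row minima: A → -9, B → -6; maximin = -6.
Column maxima: b1 → 6, b2 → 2; minimax = 2.
-6 ≠ 2, so no pure-strategy equilibrium exists.

No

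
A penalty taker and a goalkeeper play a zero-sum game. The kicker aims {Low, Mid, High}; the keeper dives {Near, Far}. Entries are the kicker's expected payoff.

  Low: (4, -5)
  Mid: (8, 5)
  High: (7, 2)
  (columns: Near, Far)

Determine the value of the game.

5

Row minima: Low → -5, Mid → 5, High → 2; maximin = 5.
Column maxima: Near → 8, Far → 5; minimax = 5.
Since maximin = minimax = 5, there is a saddle point and the value is 5.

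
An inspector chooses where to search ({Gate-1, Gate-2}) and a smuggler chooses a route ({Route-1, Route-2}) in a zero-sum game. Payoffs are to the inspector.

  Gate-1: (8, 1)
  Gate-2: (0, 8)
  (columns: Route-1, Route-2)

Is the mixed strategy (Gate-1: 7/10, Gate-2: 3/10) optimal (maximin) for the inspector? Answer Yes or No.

No

Against Route-1 this mix gives (7/10)·8 + (3/10)·0 = 28/5.
Against Route-2 this mix gives (7/10)·1 + (3/10)·8 = 31/10.
The smuggler will play Route-2, holding the inspector to 31/10. Shifting weight toward the row that does better against Route-2 would raise this floor (the equalizing mix achieves 64/15 against both Route-2 and Route-1), so the proposed strategy is not optimal.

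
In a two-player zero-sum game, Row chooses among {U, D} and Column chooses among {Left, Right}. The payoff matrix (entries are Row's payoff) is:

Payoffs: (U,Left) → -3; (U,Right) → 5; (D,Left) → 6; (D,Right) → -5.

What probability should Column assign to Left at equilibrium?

Row minima: U → -3, D → -5; maximin = -3.
Column maxima: Left → 6, Right → 5; minimax = 5.
-3 ≠ 5, so there is no saddle point; optimal play is mixed.
Let Row play U with probability p. Expected payoff against Left: (-3)p + 6(1−p) = −9p + 6; against Right: 5p + (-5)(1−p) = 10p − 5.
Setting these equal: −9p + 6 = 10p − 5 ⇒ −19p = -11 ⇒ p = 11/19, and the value is (-9)·(11/19) + 6 = 15/19.
For Column: with q = P(Left), equating U's and D's payoffs gives −8q + 5 = 11q − 5 ⇒ q = 10/19.

10/19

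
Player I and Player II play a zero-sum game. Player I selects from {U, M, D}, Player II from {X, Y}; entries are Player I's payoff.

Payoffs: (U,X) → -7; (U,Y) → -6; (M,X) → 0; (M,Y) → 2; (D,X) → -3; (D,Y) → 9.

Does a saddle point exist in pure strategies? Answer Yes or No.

Row minima: U → -7, M → 0, D → -3; maximin = 0.
Column maxima: X → 0, Y → 9; minimax = 0.
maximin = minimax = 0, so a saddle point exists.

Yes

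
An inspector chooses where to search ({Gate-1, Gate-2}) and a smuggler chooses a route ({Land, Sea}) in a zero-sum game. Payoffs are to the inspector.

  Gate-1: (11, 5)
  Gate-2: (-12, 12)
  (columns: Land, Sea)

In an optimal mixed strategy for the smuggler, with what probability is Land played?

7/30

Row minima: Gate-1 → 5, Gate-2 → -12; maximin = 5.
Column maxima: Land → 11, Sea → 12; minimax = 11.
5 ≠ 11, so there is no saddle point; optimal play is mixed.
Let the inspector play Gate-1 with probability p. Expected payoff against Land: 11p + (-12)(1−p) = 23p − 12; against Sea: 5p + 12(1−p) = −7p + 12.
Setting these equal: 23p − 12 = −7p + 12 ⇒ 30p = 24 ⇒ p = 4/5, and the value is (23)·(4/5) − 12 = 32/5.
For the smuggler: with q = P(Land), equating Gate-1's and Gate-2's payoffs gives 6q + 5 = −24q + 12 ⇒ q = 7/30.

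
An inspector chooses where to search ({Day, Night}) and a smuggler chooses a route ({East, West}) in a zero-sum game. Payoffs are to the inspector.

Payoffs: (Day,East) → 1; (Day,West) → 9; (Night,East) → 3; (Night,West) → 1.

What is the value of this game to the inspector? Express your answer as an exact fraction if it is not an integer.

13/5

Row minima: Day → 1, Night → 1; maximin = 1.
Column maxima: East → 3, West → 9; minimax = 3.
1 ≠ 3, so there is no saddle point; optimal play is mixed.
Let the inspector play Day with probability p. Expected payoff against East: 1p + 3(1−p) = −2p + 3; against West: 9p + 1(1−p) = 8p + 1.
Setting these equal: −2p + 3 = 8p + 1 ⇒ −10p = -2 ⇒ p = 1/5, and the value is (-2)·(1/5) + 3 = 13/5.
For the smuggler: with q = P(East), equating Day's and Night's payoffs gives −8q + 9 = 2q + 1 ⇒ q = 4/5.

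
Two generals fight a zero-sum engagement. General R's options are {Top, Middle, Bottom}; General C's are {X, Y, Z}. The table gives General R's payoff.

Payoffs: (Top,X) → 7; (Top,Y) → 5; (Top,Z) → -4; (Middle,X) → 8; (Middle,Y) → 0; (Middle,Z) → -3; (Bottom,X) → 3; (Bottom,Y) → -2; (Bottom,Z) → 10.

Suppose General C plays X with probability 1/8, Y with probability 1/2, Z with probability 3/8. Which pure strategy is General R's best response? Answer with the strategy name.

Bottom

Expected payoff of Top: (1/8)·7 + (1/2)·5 + (3/8)·(-4) = 15/8.
Expected payoff of Middle: (1/8)·8 + (1/2)·0 + (3/8)·(-3) = -1/8.
Expected payoff of Bottom: (1/8)·3 + (1/2)·(-2) + (3/8)·10 = 25/8.
The largest is 25/8, so General R's best response is Bottom.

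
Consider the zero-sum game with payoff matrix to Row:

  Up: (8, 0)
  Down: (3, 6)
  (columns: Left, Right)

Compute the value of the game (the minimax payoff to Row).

48/11

Row minima: Up → 0, Down → 3; maximin = 3.
Column maxima: Left → 8, Right → 6; minimax = 6.
3 ≠ 6, so there is no saddle point; optimal play is mixed.
Let Row play Up with probability p. Expected payoff against Left: 8p + 3(1−p) = 5p + 3; against Right: 0p + 6(1−p) = −6p + 6.
Setting these equal: 5p + 3 = −6p + 6 ⇒ 11p = 3 ⇒ p = 3/11, and the value is (5)·(3/11) + 3 = 48/11.
For Column: with q = P(Left), equating Up's and Down's payoffs gives 8q = −3q + 6 ⇒ q = 6/11.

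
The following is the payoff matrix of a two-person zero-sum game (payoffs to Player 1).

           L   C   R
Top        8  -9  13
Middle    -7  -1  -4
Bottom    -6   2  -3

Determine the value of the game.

Row minima: Top → -9, Middle → -7, Bottom → -6; maximin = -6.
Column maxima: L → 8, C → 2, R → 13; minimax = 2.
-6 ≠ 2, so there is no saddle point; optimal play is mixed.
Middle is strictly dominated by Bottom, so Player 1 never plays it.
R is strictly dominated by L (it gives Player 1 strictly more in every row), so Player 2 never plays it.
On the remaining 2×2 (Top, Bottom vs L, C):
Let Player 1 play Top with probability p. Expected payoff against L: 8p + (-6)(1−p) = 14p − 6; against C: (-9)p + 2(1−p) = −11p + 2.
Setting these equal: 14p − 6 = −11p + 2 ⇒ 25p = 8 ⇒ p = 8/25, and the value is (14)·(8/25) − 6 = -38/25.
For Player 2: with q = P(L), equating Top's and Bottom's payoffs gives 17q − 9 = −8q + 2 ⇒ q = 11/25.

-38/25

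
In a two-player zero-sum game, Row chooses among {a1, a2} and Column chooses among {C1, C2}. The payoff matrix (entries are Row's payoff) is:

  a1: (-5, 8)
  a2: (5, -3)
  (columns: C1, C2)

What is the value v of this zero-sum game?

25/21

Row minima: a1 → -5, a2 → -3; maximin = -3.
Column maxima: C1 → 5, C2 → 8; minimax = 5.
-3 ≠ 5, so there is no saddle point; optimal play is mixed.
Let Row play a1 with probability p. Expected payoff against C1: (-5)p + 5(1−p) = −10p + 5; against C2: 8p + (-3)(1−p) = 11p − 3.
Setting these equal: −10p + 5 = 11p − 3 ⇒ −21p = -8 ⇒ p = 8/21, and the value is (-10)·(8/21) + 5 = 25/21.
For Column: with q = P(C1), equating a1's and a2's payoffs gives −13q + 8 = 8q − 3 ⇒ q = 11/21.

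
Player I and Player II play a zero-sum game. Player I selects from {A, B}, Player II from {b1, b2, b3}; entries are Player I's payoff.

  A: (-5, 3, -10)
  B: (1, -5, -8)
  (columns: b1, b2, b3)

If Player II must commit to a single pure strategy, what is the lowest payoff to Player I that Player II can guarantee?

Column maxima: b1 → 1, b2 → 3, b3 → -8.
The smallest of these is -8.

-8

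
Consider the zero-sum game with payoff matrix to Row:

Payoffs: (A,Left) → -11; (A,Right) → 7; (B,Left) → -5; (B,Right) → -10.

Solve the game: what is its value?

-145/23

Row minima: A → -11, B → -10; maximin = -10.
Column maxima: Left → -5, Right → 7; minimax = -5.
-10 ≠ -5, so there is no saddle point; optimal play is mixed.
Let Row play A with probability p. Expected payoff against Left: (-11)p + (-5)(1−p) = −6p − 5; against Right: 7p + (-10)(1−p) = 17p − 10.
Setting these equal: −6p − 5 = 17p − 10 ⇒ −23p = -5 ⇒ p = 5/23, and the value is (-6)·(5/23) − 5 = -145/23.
For Column: with q = P(Left), equating A's and B's payoffs gives −18q + 7 = 5q − 10 ⇒ q = 17/23.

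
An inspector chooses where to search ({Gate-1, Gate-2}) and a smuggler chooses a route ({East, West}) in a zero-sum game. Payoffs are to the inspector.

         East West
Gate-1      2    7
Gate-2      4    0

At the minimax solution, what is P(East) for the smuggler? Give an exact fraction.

7/9

Row minima: Gate-1 → 2, Gate-2 → 0; maximin = 2.
Column maxima: East → 4, West → 7; minimax = 4.
2 ≠ 4, so there is no saddle point; optimal play is mixed.
Let the inspector play Gate-1 with probability p. Expected payoff against East: 2p + 4(1−p) = −2p + 4; against West: 7p + 0(1−p) = 7p.
Setting these equal: −2p + 4 = 7p ⇒ −9p = -4 ⇒ p = 4/9, and the value is (-2)·(4/9) + 4 = 28/9.
For the smuggler: with q = P(East), equating Gate-1's and Gate-2's payoffs gives −5q + 7 = 4q ⇒ q = 7/9.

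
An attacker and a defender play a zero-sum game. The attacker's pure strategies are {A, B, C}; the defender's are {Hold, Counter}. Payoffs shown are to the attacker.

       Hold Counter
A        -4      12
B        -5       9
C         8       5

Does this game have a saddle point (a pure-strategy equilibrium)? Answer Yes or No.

Row minima: A → -4, B → -5, C → 5; maximin = 5.
Column maxima: Hold → 8, Counter → 12; minimax = 8.
5 ≠ 8, so no pure-strategy equilibrium exists.

No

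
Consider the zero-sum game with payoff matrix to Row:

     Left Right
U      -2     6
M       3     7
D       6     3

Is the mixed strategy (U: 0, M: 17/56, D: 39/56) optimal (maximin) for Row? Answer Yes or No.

No

Against Left this mix gives (17/56)·3 + (39/56)·6 = 285/56.
Against Right this mix gives (17/56)·7 + (39/56)·3 = 59/14.
Column will play Right, holding Row to 59/14. Shifting weight toward the row that does better against Right would raise this floor (the equalizing mix achieves 33/7 against both Right and Left), so the proposed strategy is not optimal.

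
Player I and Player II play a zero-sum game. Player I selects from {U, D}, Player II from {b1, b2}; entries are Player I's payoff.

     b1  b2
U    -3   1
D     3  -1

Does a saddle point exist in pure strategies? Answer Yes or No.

No

Row minima: U → -3, D → -1; maximin = -1.
Column maxima: b1 → 3, b2 → 1; minimax = 1.
-1 ≠ 1, so no pure-strategy equilibrium exists.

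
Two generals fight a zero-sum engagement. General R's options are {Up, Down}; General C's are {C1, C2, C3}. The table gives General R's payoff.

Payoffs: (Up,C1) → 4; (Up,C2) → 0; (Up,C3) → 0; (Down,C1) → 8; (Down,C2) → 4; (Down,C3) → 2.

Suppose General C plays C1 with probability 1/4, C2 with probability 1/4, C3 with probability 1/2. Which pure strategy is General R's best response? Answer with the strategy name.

Down

Expected payoff of Up: (1/4)·4 + (1/4)·0 + (1/2)·0 = 1.
Expected payoff of Down: (1/4)·8 + (1/4)·4 + (1/2)·2 = 4.
The largest is 4, so General R's best response is Down.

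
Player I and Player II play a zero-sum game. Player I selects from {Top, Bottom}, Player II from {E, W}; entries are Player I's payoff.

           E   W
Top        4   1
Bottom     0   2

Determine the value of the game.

8/5

Row minima: Top → 1, Bottom → 0; maximin = 1.
Column maxima: E → 4, W → 2; minimax = 2.
1 ≠ 2, so there is no saddle point; optimal play is mixed.
Let Player I play Top with probability p. Expected payoff against E: 4p + 0(1−p) = 4p; against W: 1p + 2(1−p) = −p + 2.
Setting these equal: 4p = −p + 2 ⇒ 5p = 2 ⇒ p = 2/5, and the value is (4)·(2/5) = 8/5.
For Player II: with q = P(E), equating Top's and Bottom's payoffs gives 3q + 1 = −2q + 2 ⇒ q = 1/5.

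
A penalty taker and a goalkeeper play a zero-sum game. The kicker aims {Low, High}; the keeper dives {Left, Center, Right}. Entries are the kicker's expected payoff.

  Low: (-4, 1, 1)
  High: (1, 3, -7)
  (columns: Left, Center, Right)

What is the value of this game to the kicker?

Row minima: Low → -4, High → -7; maximin = -4.
Column maxima: Left → 1, Center → 3, Right → 1; minimax = 1.
-4 ≠ 1, so there is no saddle point; optimal play is mixed.
Center is strictly dominated by Left (it gives the kicker strictly more in every row), so the keeper never plays it.
On the remaining 2×2 (Low, High vs Left, Right):
Let the kicker play Low with probability p. Expected payoff against Left: (-4)p + 1(1−p) = −5p + 1; against Right: 1p + (-7)(1−p) = 8p − 7.
Setting these equal: −5p + 1 = 8p − 7 ⇒ −13p = -8 ⇒ p = 8/13, and the value is (-5)·(8/13) + 1 = -27/13.
For the keeper: with q = P(Left), equating Low's and High's payoffs gives −5q + 1 = 8q − 7 ⇒ q = 8/13.

-27/13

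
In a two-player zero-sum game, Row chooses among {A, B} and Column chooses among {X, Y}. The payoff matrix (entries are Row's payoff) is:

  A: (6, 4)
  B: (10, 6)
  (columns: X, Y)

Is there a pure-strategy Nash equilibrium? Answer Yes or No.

Row minima: A → 4, B → 6; maximin = 6.
Column maxima: X → 10, Y → 6; minimax = 6.
maximin = minimax = 6, so a saddle point exists.

Yes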